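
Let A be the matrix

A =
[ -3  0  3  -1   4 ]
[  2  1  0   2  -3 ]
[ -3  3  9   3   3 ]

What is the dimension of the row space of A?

2

Row reduce to echelon form.
R2 ← R2 + (2/3)·R1: [0, 1, 2, 4/3, -1/3]
R3 ← R3 − R1: [0, 3, 6, 4, -1]
R3 ← R3 − (3)·R2: [0, 0, 0, 0, 0]
Echelon form has 2 nonzero rows, so rank(A) = 2.
The row space has dimension equal to the rank: 2.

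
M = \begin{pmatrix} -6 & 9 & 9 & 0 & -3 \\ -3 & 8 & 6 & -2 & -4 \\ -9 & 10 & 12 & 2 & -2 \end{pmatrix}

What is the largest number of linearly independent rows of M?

2

Row reduce to echelon form.
R2 ← R2 − (1/2)·R1: [0, 7/2, 3/2, -2, -5/2]
R3 ← R3 − (3/2)·R1: [0, -7/2, -3/2, 2, 5/2]
R3 ← R3 + R2: [0, 0, 0, 0, 0]
Echelon form has 2 nonzero rows, so rank(M) = 2.
The rank gives the maximum number of linearly independent rows: 2.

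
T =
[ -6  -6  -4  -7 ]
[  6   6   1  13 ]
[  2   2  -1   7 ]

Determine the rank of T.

2

Row reduce to echelon form.
R2 ← R2 + R1: [0, 0, -3, 6]
R3 ← R3 + (1/3)·R1: [0, 0, -7/3, 14/3]
R3 ← R3 − (7/9)·R2: [0, 0, 0, 0]
Echelon form has 2 nonzero rows, so rank(T) = 2.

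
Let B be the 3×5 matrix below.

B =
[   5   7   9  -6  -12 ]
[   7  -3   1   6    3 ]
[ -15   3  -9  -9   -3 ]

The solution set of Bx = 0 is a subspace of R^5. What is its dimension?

Row reduce to echelon form.
R2 ← R2 − (7/5)·R1: [0, -64/5, -58/5, 72/5, 99/5]
R3 ← R3 + (3)·R1: [0, 24, 18, -27, -39]
R3 ← R3 + (15/8)·R2: [0, 0, -15/4, 0, -15/8]
3 nonzero rows, so rank(B) = 3.
B has 5 columns; by rank–nullity, nullity = 5 − 3 = 2.

2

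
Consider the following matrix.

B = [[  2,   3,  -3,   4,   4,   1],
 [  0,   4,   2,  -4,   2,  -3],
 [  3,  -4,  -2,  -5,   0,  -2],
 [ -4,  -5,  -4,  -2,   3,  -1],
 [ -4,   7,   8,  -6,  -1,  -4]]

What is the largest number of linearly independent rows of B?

Row reduce to echelon form.
R3 ← R3 − (3/2)·R1: [0, -17/2, 5/2, -11, -6, -7/2]
R4 ← R4 + (2)·R1: [0, 1, -10, 6, 11, 1]
R5 ← R5 + (2)·R1: [0, 13, 2, 2, 7, -2]
R3 ← R3 + (17/8)·R2: [0, 0, 27/4, -39/2, -7/4, -79/8]
R4 ← R4 − (1/4)·R2: [0, 0, -21/2, 7, 21/2, 7/4]
R5 ← R5 − (13/4)·R2: [0, 0, -9/2, 15, 1/2, 31/4]
R4 ← R4 + (14/9)·R3: [0, 0, 0, -70/3, 70/9, -245/18]
R5 ← R5 + (2/3)·R3: [0, 0, 0, 2, -2/3, 7/6]
R5 ← R5 + (3/35)·R4: [0, 0, 0, 0, 0, 0]
Echelon form has 4 nonzero rows, so rank(B) = 4.
The rank gives the maximum number of linearly independent rows: 4.

4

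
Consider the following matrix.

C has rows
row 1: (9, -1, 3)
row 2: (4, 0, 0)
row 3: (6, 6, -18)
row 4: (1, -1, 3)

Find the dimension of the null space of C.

1

Row reduce to echelon form.
R2 ← R2 − (4/9)·R1: [0, 4/9, -4/3]
R3 ← R3 − (2/3)·R1: [0, 20/3, -20]
R4 ← R4 − (1/9)·R1: [0, -8/9, 8/3]
R3 ← R3 − (15)·R2: [0, 0, 0]
R4 ← R4 + (2)·R2: [0, 0, 0]
2 nonzero rows, so rank(C) = 2.
C has 3 columns; by rank–nullity, nullity = 3 − 2 = 1.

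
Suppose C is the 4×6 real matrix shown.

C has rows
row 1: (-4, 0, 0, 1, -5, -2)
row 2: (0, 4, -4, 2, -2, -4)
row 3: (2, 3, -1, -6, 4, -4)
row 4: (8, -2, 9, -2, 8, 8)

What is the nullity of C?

2

Row reduce to echelon form.
R3 ← R3 + (1/2)·R1: [0, 3, -1, -11/2, 3/2, -5]
R4 ← R4 + (2)·R1: [0, -2, 9, 0, -2, 4]
R3 ← R3 − (3/4)·R2: [0, 0, 2, -7, 3, -2]
R4 ← R4 + (1/2)·R2: [0, 0, 7, 1, -3, 2]
R4 ← R4 − (7/2)·R3: [0, 0, 0, 51/2, -27/2, 9]
4 nonzero rows, so rank(C) = 4.
C has 6 columns; by rank–nullity, nullity = 6 − 4 = 2.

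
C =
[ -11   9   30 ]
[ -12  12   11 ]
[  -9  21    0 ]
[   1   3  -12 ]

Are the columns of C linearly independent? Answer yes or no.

Row reduce C to echelon form.
R2 ← R2 − (12/11)·R1: [0, 24/11, -239/11]
R3 ← R3 − (9/11)·R1: [0, 150/11, -270/11]
R4 ← R4 + (1/11)·R1: [0, 42/11, -102/11]
R3 ← R3 − (25/4)·R2: [0, 0, 445/4]
R4 ← R4 − (7/4)·R2: [0, 0, 115/4]
R4 ← R4 − (23/89)·R3: [0, 0, 0]
3 pivots among 3 columns.
Every column is a pivot column, so the columns are linearly independent.

yes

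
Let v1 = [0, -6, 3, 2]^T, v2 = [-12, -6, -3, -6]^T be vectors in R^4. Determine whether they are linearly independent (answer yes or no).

Form the matrix with these vectors as rows and row reduce.
Swap R1 ↔ R2
2 nonzero rows, so the 2 vectors span a space of dimension 2.
Since 2 = 2, the vectors are linearly independent.

yes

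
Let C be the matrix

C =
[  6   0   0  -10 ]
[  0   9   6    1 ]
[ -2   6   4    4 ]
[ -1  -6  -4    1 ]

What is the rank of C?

Row reduce to echelon form.
R3 ← R3 + (1/3)·R1: [0, 6, 4, 2/3]
R4 ← R4 + (1/6)·R1: [0, -6, -4, -2/3]
R3 ← R3 − (2/3)·R2: [0, 0, 0, 0]
R4 ← R4 + (2/3)·R2: [0, 0, 0, 0]
Echelon form has 2 nonzero rows, so rank(C) = 2.

2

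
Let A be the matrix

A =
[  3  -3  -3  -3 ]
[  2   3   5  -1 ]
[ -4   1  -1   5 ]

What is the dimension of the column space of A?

3

Row reduce to echelon form.
R2 ← R2 − (2/3)·R1: [0, 5, 7, 1]
R3 ← R3 + (4/3)·R1: [0, -3, -5, 1]
R3 ← R3 + (3/5)·R2: [0, 0, -4/5, 8/5]
Echelon form has 3 nonzero rows, so rank(A) = 3.
The column space has dimension equal to the rank: 3.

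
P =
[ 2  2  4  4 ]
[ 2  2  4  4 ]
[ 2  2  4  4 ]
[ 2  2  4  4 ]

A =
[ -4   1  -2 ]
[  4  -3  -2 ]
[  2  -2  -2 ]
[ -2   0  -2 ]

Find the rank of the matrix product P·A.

1

First compute PA:
[[  0, -12, -24],
 [  0, -12, -24],
 [  0, -12, -24],
 [  0, -12, -24]]
Now row reduce the product.
R2 ← R2 − R1: [0, 0, 0]
R3 ← R3 − R1: [0, 0, 0]
R4 ← R4 − R1: [0, 0, 0]
1 nonzero row, so rank(PA) = 1.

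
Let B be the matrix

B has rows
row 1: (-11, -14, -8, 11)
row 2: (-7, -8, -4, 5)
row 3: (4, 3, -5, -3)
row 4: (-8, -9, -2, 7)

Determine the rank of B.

3

Row reduce to echelon form.
R2 ← R2 − (7/11)·R1: [0, 10/11, 12/11, -2]
R3 ← R3 + (4/11)·R1: [0, -23/11, -87/11, 1]
R4 ← R4 − (8/11)·R1: [0, 13/11, 42/11, -1]
R3 ← R3 + (23/10)·R2: [0, 0, -27/5, -18/5]
R4 ← R4 − (13/10)·R2: [0, 0, 12/5, 8/5]
R4 ← R4 + (4/9)·R3: [0, 0, 0, 0]
Echelon form has 3 nonzero rows, so rank(B) = 3.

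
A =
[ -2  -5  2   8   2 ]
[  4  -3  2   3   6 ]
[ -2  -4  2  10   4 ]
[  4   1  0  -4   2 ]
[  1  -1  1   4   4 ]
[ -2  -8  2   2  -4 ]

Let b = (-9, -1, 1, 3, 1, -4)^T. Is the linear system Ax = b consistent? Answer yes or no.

no

Row reduce the augmented matrix [A | b].
R2 ← R2 + (2)·R1: [0, -13, 6, 19, 10, -19]
R3 ← R3 − R1: [0, 1, 0, 2, 2, 10]
R4 ← R4 + (2)·R1: [0, -9, 4, 12, 6, -15]
R5 ← R5 + (1/2)·R1: [0, -7/2, 2, 8, 5, -7/2]
R6 ← R6 − R1: [0, -3, 0, -6, -6, 5]
R3 ← R3 + (1/13)·R2: [0, 0, 6/13, 45/13, 36/13, 111/13]
R4 ← R4 − (9/13)·R2: [0, 0, -2/13, -15/13, -12/13, -24/13]
R5 ← R5 − (7/26)·R2: [0, 0, 5/13, 75/26, 30/13, 21/13]
R6 ← R6 − (3/13)·R2: [0, 0, -18/13, -135/13, -108/13, 122/13]
R4 ← R4 + (1/3)·R3: [0, 0, 0, 0, 0, 1]
R5 ← R5 − (5/6)·R3: [0, 0, 0, 0, 0, -11/2]
R6 ← R6 + (3)·R3: [0, 0, 0, 0, 0, 35]
R5 ← R5 + (11/2)·R4: [0, 0, 0, 0, 0, 0]
R6 ← R6 − (35)·R4: [0, 0, 0, 0, 0, 0]
The echelon form has 4 nonzero rows; the last pivot sits in the augmented column, so rank(A) = 3 but rank([A|b]) = 4.
Since the ranks differ, the system is inconsistent.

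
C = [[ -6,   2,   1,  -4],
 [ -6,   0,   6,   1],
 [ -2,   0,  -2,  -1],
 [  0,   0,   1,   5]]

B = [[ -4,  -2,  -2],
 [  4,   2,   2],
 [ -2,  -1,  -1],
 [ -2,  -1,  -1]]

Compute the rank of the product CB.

1

First compute CB:
[[ 38,  19,  19],
 [ 10,   5,   5],
 [ 14,   7,   7],
 [-12,  -6,  -6]]
Now row reduce the product.
R2 ← R2 − (5/19)·R1: [0, 0, 0]
R3 ← R3 − (7/19)·R1: [0, 0, 0]
R4 ← R4 + (6/19)·R1: [0, 0, 0]
1 nonzero row, so rank(CB) = 1.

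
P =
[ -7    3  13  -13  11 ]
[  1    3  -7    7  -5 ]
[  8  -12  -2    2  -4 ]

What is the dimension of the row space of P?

2

Row reduce to echelon form.
R2 ← R2 + (1/7)·R1: [0, 24/7, -36/7, 36/7, -24/7]
R3 ← R3 + (8/7)·R1: [0, -60/7, 90/7, -90/7, 60/7]
R3 ← R3 + (5/2)·R2: [0, 0, 0, 0, 0]
Echelon form has 2 nonzero rows, so rank(P) = 2.
The row space has dimension equal to the rank: 2.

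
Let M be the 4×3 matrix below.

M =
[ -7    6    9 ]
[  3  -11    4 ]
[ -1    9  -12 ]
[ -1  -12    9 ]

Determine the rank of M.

Row reduce to echelon form.
R2 ← R2 + (3/7)·R1: [0, -59/7, 55/7]
R3 ← R3 − (1/7)·R1: [0, 57/7, -93/7]
R4 ← R4 − (1/7)·R1: [0, -90/7, 54/7]
R3 ← R3 + (57/59)·R2: [0, 0, -336/59]
R4 ← R4 − (90/59)·R2: [0, 0, -252/59]
R4 ← R4 − (3/4)·R3: [0, 0, 0]
Echelon form has 3 nonzero rows, so rank(M) = 3.

3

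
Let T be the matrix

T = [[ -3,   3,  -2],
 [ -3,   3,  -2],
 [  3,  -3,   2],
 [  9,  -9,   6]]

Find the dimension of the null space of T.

Row reduce to echelon form.
R2 ← R2 − R1: [0, 0, 0]
R3 ← R3 + R1: [0, 0, 0]
R4 ← R4 + (3)·R1: [0, 0, 0]
1 nonzero row, so rank(T) = 1.
T has 3 columns; by rank–nullity, nullity = 3 − 1 = 2.

2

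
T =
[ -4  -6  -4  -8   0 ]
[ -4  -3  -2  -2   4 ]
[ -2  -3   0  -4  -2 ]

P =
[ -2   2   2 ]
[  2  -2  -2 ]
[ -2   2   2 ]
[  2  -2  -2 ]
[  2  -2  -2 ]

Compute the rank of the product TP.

1

First compute TP:
[[-12,  12,  12],
 [ 10, -10, -10],
 [-14,  14,  14]]
Now row reduce the product.
R2 ← R2 + (5/6)·R1: [0, 0, 0]
R3 ← R3 − (7/6)·R1: [0, 0, 0]
1 nonzero row, so rank(TP) = 1.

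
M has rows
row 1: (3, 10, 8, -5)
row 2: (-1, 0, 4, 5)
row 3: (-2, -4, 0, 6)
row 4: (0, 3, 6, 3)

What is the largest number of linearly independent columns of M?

2

Row reduce to echelon form.
R2 ← R2 + (1/3)·R1: [0, 10/3, 20/3, 10/3]
R3 ← R3 + (2/3)·R1: [0, 8/3, 16/3, 8/3]
R3 ← R3 − (4/5)·R2: [0, 0, 0, 0]
R4 ← R4 − (9/10)·R2: [0, 0, 0, 0]
Echelon form has 2 nonzero rows, so rank(M) = 2.
The rank gives the maximum number of linearly independent columns: 2.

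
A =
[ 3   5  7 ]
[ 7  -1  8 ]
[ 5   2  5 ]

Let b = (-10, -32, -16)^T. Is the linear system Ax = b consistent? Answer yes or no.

yes

Row reduce the augmented matrix [A | b].
R2 ← R2 − (7/3)·R1: [0, -38/3, -25/3, -26/3]
R3 ← R3 − (5/3)·R1: [0, -19/3, -20/3, 2/3]
R3 ← R3 − (1/2)·R2: [0, 0, -5/2, 5]
The echelon form has 3 nonzero rows, and every pivot lies in the first 3 columns, so rank(A) = rank([A|b]) = 3.
The system is consistent.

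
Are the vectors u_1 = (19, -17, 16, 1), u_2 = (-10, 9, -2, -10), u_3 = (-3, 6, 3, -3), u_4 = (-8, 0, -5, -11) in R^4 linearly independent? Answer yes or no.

yes

Form the matrix with these vectors as rows and row reduce.
R2 ← R2 + (10/19)·R1: [0, 1/19, 122/19, -180/19]
R3 ← R3 + (3/19)·R1: [0, 63/19, 105/19, -54/19]
R4 ← R4 + (8/19)·R1: [0, -136/19, 33/19, -201/19]
R3 ← R3 − (63)·R2: [0, 0, -399, 594]
R4 ← R4 + (136)·R2: [0, 0, 875, -1299]
R4 ← R4 + (125/57)·R3: [0, 0, 0, 69/19]
4 nonzero rows, so the 4 vectors span a space of dimension 4.
Since 4 = 4, the vectors are linearly independent.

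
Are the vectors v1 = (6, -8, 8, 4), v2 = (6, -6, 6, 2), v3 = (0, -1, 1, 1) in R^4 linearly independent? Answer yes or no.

no

Form the matrix with these vectors as rows and row reduce.
R2 ← R2 − R1: [0, 2, -2, -2]
R3 ← R3 + (1/2)·R2: [0, 0, 0, 0]
2 nonzero rows, so the 3 vectors span a space of dimension 2.
Since 2 < 3, the vectors are linearly dependent.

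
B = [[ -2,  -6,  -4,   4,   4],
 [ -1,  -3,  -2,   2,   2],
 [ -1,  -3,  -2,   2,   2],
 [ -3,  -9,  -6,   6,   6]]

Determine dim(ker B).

4

Row reduce to echelon form.
R2 ← R2 − (1/2)·R1: [0, 0, 0, 0, 0]
R3 ← R3 − (1/2)·R1: [0, 0, 0, 0, 0]
R4 ← R4 − (3/2)·R1: [0, 0, 0, 0, 0]
1 nonzero row, so rank(B) = 1.
B has 5 columns; by rank–nullity, nullity = 5 − 1 = 4.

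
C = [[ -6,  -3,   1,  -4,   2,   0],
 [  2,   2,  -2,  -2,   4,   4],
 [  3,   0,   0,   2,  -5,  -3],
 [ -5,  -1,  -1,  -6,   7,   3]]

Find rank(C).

Row reduce to echelon form.
R2 ← R2 + (1/3)·R1: [0, 1, -5/3, -10/3, 14/3, 4]
R3 ← R3 + (1/2)·R1: [0, -3/2, 1/2, 0, -4, -3]
R4 ← R4 − (5/6)·R1: [0, 3/2, -11/6, -8/3, 16/3, 3]
R3 ← R3 + (3/2)·R2: [0, 0, -2, -5, 3, 3]
R4 ← R4 − (3/2)·R2: [0, 0, 2/3, 7/3, -5/3, -3]
R4 ← R4 + (1/3)·R3: [0, 0, 0, 2/3, -2/3, -2]
Echelon form has 4 nonzero rows, so rank(C) = 4.

4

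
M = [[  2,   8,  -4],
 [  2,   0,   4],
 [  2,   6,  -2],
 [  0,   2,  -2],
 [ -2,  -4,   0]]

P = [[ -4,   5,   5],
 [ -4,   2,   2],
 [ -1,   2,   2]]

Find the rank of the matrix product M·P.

First compute MP:
[[-36,  18,  18],
 [-12,  18,  18],
 [-30,  18,  18],
 [ -6,   0,   0],
 [ 24, -18, -18]]
Now row reduce the product.
R2 ← R2 − (1/3)·R1: [0, 12, 12]
R3 ← R3 − (5/6)·R1: [0, 3, 3]
R4 ← R4 − (1/6)·R1: [0, -3, -3]
R5 ← R5 + (2/3)·R1: [0, -6, -6]
R3 ← R3 − (1/4)·R2: [0, 0, 0]
R4 ← R4 + (1/4)·R2: [0, 0, 0]
R5 ← R5 + (1/2)·R2: [0, 0, 0]
2 nonzero rows, so rank(MP) = 2.

2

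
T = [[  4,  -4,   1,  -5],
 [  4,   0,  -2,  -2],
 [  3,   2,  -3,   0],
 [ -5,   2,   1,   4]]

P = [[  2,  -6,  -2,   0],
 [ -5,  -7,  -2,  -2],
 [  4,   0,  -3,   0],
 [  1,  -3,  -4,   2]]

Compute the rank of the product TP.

2

First compute TP:
[[ 27,  19,  17,  -2],
 [ -2, -18,   6,  -4],
 [-16, -32,  -1,  -4],
 [-12,   4, -13,   4]]
Now row reduce the product.
R2 ← R2 + (2/27)·R1: [0, -448/27, 196/27, -112/27]
R3 ← R3 + (16/27)·R1: [0, -560/27, 245/27, -140/27]
R4 ← R4 + (4/9)·R1: [0, 112/9, -49/9, 28/9]
R3 ← R3 − (5/4)·R2: [0, 0, 0, 0]
R4 ← R4 + (3/4)·R2: [0, 0, 0, 0]
2 nonzero rows, so rank(TP) = 2.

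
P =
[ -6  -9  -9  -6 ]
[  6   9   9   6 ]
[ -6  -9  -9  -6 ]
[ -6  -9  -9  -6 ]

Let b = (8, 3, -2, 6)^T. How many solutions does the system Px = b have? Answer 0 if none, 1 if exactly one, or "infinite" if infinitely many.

Row reduce the augmented matrix [P | b].
R2 ← R2 + R1: [0, 0, 0, 0, 11]
R3 ← R3 − R1: [0, 0, 0, 0, -10]
R4 ← R4 − R1: [0, 0, 0, 0, -2]
R3 ← R3 + (10/11)·R2: [0, 0, 0, 0, 0]
R4 ← R4 + (2/11)·R2: [0, 0, 0, 0, 0]
The echelon form has 2 nonzero rows; the last pivot sits in the augmented column, so rank(P) = 1 but rank([P|b]) = 2.
Since the ranks differ, the system is inconsistent.
It has no solutions.

0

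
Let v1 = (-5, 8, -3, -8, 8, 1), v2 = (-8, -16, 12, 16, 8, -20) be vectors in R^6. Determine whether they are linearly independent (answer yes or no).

yes

Form the matrix with these vectors as rows and row reduce.
R2 ← R2 − (8/5)·R1: [0, -144/5, 84/5, 144/5, -24/5, -108/5]
2 nonzero rows, so the 2 vectors span a space of dimension 2.
Since 2 = 2, the vectors are linearly independent.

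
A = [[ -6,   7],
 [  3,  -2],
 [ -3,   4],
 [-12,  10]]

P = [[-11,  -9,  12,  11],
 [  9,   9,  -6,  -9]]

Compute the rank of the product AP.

2

First compute AP:
[[129, 117, -114, -129],
 [-51, -45,  48,  51],
 [ 69,  63, -60, -69],
 [222, 198, -204, -222]]
Now row reduce the product.
R2 ← R2 + (17/43)·R1: [0, 54/43, 126/43, 0]
R3 ← R3 − (23/43)·R1: [0, 18/43, 42/43, 0]
R4 ← R4 − (74/43)·R1: [0, -144/43, -336/43, 0]
R3 ← R3 − (1/3)·R2: [0, 0, 0, 0]
R4 ← R4 + (8/3)·R2: [0, 0, 0, 0]
2 nonzero rows, so rank(AP) = 2.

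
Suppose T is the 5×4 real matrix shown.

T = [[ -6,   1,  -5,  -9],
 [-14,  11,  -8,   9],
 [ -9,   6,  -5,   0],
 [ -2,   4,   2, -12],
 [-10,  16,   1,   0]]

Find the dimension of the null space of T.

Row reduce to echelon form.
R2 ← R2 − (7/3)·R1: [0, 26/3, 11/3, 30]
R3 ← R3 − (3/2)·R1: [0, 9/2, 5/2, 27/2]
R4 ← R4 − (1/3)·R1: [0, 11/3, 11/3, -9]
R5 ← R5 − (5/3)·R1: [0, 43/3, 28/3, 15]
R3 ← R3 − (27/52)·R2: [0, 0, 31/52, -27/13]
R4 ← R4 − (11/26)·R2: [0, 0, 55/26, -282/13]
R5 ← R5 − (43/26)·R2: [0, 0, 85/26, -450/13]
R4 ← R4 − (110/31)·R3: [0, 0, 0, -444/31]
R5 ← R5 − (170/31)·R3: [0, 0, 0, -720/31]
R5 ← R5 − (60/37)·R4: [0, 0, 0, 0]
4 nonzero rows, so rank(T) = 4.
T has 4 columns; by rank–nullity, nullity = 4 − 4 = 0.

0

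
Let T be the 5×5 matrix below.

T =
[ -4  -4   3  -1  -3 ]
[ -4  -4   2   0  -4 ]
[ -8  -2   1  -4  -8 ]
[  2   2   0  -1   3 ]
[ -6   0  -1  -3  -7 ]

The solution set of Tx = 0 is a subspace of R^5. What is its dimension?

Row reduce to echelon form.
R2 ← R2 − R1: [0, 0, -1, 1, -1]
R3 ← R3 − (2)·R1: [0, 6, -5, -2, -2]
R4 ← R4 + (1/2)·R1: [0, 0, 3/2, -3/2, 3/2]
R5 ← R5 − (3/2)·R1: [0, 6, -11/2, -3/2, -5/2]
Swap R2 ↔ R3
R5 ← R5 − R2: [0, 0, -1/2, 1/2, -1/2]
R4 ← R4 + (3/2)·R3: [0, 0, 0, 0, 0]
R5 ← R5 − (1/2)·R3: [0, 0, 0, 0, 0]
3 nonzero rows, so rank(T) = 3.
T has 5 columns; by rank–nullity, nullity = 5 − 3 = 2.

2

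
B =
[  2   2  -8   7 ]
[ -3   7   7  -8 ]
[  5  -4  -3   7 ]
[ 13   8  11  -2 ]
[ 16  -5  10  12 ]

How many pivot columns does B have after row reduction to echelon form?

4

Row reduce to echelon form.
R2 ← R2 + (3/2)·R1: [0, 10, -5, 5/2]
R3 ← R3 − (5/2)·R1: [0, -9, 17, -21/2]
R4 ← R4 − (13/2)·R1: [0, -5, 63, -95/2]
R5 ← R5 − (8)·R1: [0, -21, 74, -44]
R3 ← R3 + (9/10)·R2: [0, 0, 25/2, -33/4]
R4 ← R4 + (1/2)·R2: [0, 0, 121/2, -185/4]
R5 ← R5 + (21/10)·R2: [0, 0, 127/2, -155/4]
R4 ← R4 − (121/25)·R3: [0, 0, 0, -158/25]
R5 ← R5 − (127/25)·R3: [0, 0, 0, 79/25]
R5 ← R5 + (1/2)·R4: [0, 0, 0, 0]
Echelon form has 4 nonzero rows, so rank(B) = 4.
Each nonzero row contributes one pivot column: 4 pivot columns.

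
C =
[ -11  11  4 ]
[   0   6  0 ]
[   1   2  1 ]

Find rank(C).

3

Row reduce to echelon form.
R3 ← R3 + (1/11)·R1: [0, 3, 15/11]
R3 ← R3 − (1/2)·R2: [0, 0, 15/11]
Echelon form has 3 nonzero rows, so rank(C) = 3.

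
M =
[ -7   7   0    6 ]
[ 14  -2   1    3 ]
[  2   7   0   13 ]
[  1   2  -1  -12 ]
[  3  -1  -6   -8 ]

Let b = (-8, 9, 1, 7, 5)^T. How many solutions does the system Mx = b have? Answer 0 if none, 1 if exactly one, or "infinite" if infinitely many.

0

Row reduce the augmented matrix [M | b].
R2 ← R2 + (2)·R1: [0, 12, 1, 15, -7]
R3 ← R3 + (2/7)·R1: [0, 9, 0, 103/7, -9/7]
R4 ← R4 + (1/7)·R1: [0, 3, -1, -78/7, 41/7]
R5 ← R5 + (3/7)·R1: [0, 2, -6, -38/7, 11/7]
R3 ← R3 − (3/4)·R2: [0, 0, -3/4, 97/28, 111/28]
R4 ← R4 − (1/4)·R2: [0, 0, -5/4, -417/28, 213/28]
R5 ← R5 − (1/6)·R2: [0, 0, -37/6, -111/14, 115/42]
R4 ← R4 − (5/3)·R3: [0, 0, 0, -62/3, 1]
R5 ← R5 − (74/9)·R3: [0, 0, 0, -2294/63, -209/7]
R5 ← R5 − (37/21)·R4: [0, 0, 0, 0, -664/21]
The echelon form has 5 nonzero rows; the last pivot sits in the augmented column, so rank(M) = 4 but rank([M|b]) = 5.
Since the ranks differ, the system is inconsistent.
It has no solutions.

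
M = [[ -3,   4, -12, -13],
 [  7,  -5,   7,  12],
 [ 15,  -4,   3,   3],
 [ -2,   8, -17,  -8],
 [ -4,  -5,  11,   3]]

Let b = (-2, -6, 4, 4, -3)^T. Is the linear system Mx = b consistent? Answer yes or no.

no

Row reduce the augmented matrix [M | b].
R2 ← R2 + (7/3)·R1: [0, 13/3, -21, -55/3, -32/3]
R3 ← R3 + (5)·R1: [0, 16, -57, -62, -6]
R4 ← R4 − (2/3)·R1: [0, 16/3, -9, 2/3, 16/3]
R5 ← R5 − (4/3)·R1: [0, -31/3, 27, 61/3, -1/3]
R3 ← R3 − (48/13)·R2: [0, 0, 267/13, 74/13, 434/13]
R4 ← R4 − (16/13)·R2: [0, 0, 219/13, 302/13, 240/13]
R5 ← R5 + (31/13)·R2: [0, 0, -300/13, -304/13, -335/13]
R4 ← R4 − (73/89)·R3: [0, 0, 0, 1652/89, -794/89]
R5 ← R5 + (100/89)·R3: [0, 0, 0, -1512/89, 1045/89]
R5 ← R5 + (54/59)·R4: [0, 0, 0, 0, 211/59]
The echelon form has 5 nonzero rows; the last pivot sits in the augmented column, so rank(M) = 4 but rank([M|b]) = 5.
Since the ranks differ, the system is inconsistent.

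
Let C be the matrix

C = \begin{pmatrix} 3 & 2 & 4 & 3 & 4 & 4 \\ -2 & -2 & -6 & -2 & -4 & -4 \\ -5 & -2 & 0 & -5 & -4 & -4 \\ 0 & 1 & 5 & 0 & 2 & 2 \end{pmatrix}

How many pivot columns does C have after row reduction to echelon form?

2

Row reduce to echelon form.
R2 ← R2 + (2/3)·R1: [0, -2/3, -10/3, 0, -4/3, -4/3]
R3 ← R3 + (5/3)·R1: [0, 4/3, 20/3, 0, 8/3, 8/3]
R3 ← R3 + (2)·R2: [0, 0, 0, 0, 0, 0]
R4 ← R4 + (3/2)·R2: [0, 0, 0, 0, 0, 0]
Echelon form has 2 nonzero rows, so rank(C) = 2.
Each nonzero row contributes one pivot column: 2 pivot columns.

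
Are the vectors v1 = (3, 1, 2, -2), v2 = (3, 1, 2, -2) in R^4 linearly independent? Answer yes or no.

no

Form the matrix with these vectors as rows and row reduce.
R2 ← R2 − R1: [0, 0, 0, 0]
1 nonzero row, so the 2 vectors span a space of dimension 1.
Since 1 < 2, the vectors are linearly dependent.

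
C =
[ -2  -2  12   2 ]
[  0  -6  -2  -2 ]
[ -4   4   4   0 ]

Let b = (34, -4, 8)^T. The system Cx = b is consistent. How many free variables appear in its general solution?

1

Row reduce the augmented matrix [C | b].
R3 ← R3 − (2)·R1: [0, 8, -20, -4, -60]
R3 ← R3 + (4/3)·R2: [0, 0, -68/3, -20/3, -196/3]
The echelon form has 3 nonzero rows, and every pivot lies in the first 4 columns, so rank(C) = rank([C|b]) = 3.
The system is consistent.
Free variables = (unknowns) − (rank) = 4 − 3 = 1.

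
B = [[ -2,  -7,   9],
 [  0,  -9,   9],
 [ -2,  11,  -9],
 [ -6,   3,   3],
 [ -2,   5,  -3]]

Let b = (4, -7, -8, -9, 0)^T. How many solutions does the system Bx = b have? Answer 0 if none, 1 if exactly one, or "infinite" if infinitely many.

0

Row reduce the augmented matrix [B | b].
R3 ← R3 − R1: [0, 18, -18, -12]
R4 ← R4 − (3)·R1: [0, 24, -24, -21]
R5 ← R5 − R1: [0, 12, -12, -4]
R3 ← R3 + (2)·R2: [0, 0, 0, -26]
R4 ← R4 + (8/3)·R2: [0, 0, 0, -119/3]
R5 ← R5 + (4/3)·R2: [0, 0, 0, -40/3]
R4 ← R4 − (119/78)·R3: [0, 0, 0, 0]
R5 ← R5 − (20/39)·R3: [0, 0, 0, 0]
The echelon form has 3 nonzero rows; the last pivot sits in the augmented column, so rank(B) = 2 but rank([B|b]) = 3.
Since the ranks differ, the system is inconsistent.
It has no solutions.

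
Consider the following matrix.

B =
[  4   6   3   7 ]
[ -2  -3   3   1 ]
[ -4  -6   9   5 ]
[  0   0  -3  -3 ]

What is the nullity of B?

2

Row reduce to echelon form.
R2 ← R2 + (1/2)·R1: [0, 0, 9/2, 9/2]
R3 ← R3 + R1: [0, 0, 12, 12]
R3 ← R3 − (8/3)·R2: [0, 0, 0, 0]
R4 ← R4 + (2/3)·R2: [0, 0, 0, 0]
2 nonzero rows, so rank(B) = 2.
B has 4 columns; by rank–nullity, nullity = 4 − 2 = 2.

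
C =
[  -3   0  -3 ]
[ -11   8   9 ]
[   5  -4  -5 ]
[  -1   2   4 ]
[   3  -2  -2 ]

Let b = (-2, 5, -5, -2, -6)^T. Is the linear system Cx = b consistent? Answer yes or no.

no

Row reduce the augmented matrix [C | b].
R2 ← R2 − (11/3)·R1: [0, 8, 20, 37/3]
R3 ← R3 + (5/3)·R1: [0, -4, -10, -25/3]
R4 ← R4 − (1/3)·R1: [0, 2, 5, -4/3]
R5 ← R5 + R1: [0, -2, -5, -8]
R3 ← R3 + (1/2)·R2: [0, 0, 0, -13/6]
R4 ← R4 − (1/4)·R2: [0, 0, 0, -53/12]
R5 ← R5 + (1/4)·R2: [0, 0, 0, -59/12]
R4 ← R4 − (53/26)·R3: [0, 0, 0, 0]
R5 ← R5 − (59/26)·R3: [0, 0, 0, 0]
The echelon form has 3 nonzero rows; the last pivot sits in the augmented column, so rank(C) = 2 but rank([C|b]) = 3.
Since the ranks differ, the system is inconsistent.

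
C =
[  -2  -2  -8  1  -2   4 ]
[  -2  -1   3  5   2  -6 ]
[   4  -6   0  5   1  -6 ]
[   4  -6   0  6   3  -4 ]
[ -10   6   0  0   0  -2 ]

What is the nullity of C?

1

Row reduce to echelon form.
R2 ← R2 − R1: [0, 1, 11, 4, 4, -10]
R3 ← R3 + (2)·R1: [0, -10, -16, 7, -3, 2]
R4 ← R4 + (2)·R1: [0, -10, -16, 8, -1, 4]
R5 ← R5 − (5)·R1: [0, 16, 40, -5, 10, -22]
R3 ← R3 + (10)·R2: [0, 0, 94, 47, 37, -98]
R4 ← R4 + (10)·R2: [0, 0, 94, 48, 39, -96]
R5 ← R5 − (16)·R2: [0, 0, -136, -69, -54, 138]
R4 ← R4 − R3: [0, 0, 0, 1, 2, 2]
R5 ← R5 + (68/47)·R3: [0, 0, 0, -1, -22/47, -178/47]
R5 ← R5 + R4: [0, 0, 0, 0, 72/47, -84/47]
5 nonzero rows, so rank(C) = 5.
C has 6 columns; by rank–nullity, nullity = 6 − 5 = 1.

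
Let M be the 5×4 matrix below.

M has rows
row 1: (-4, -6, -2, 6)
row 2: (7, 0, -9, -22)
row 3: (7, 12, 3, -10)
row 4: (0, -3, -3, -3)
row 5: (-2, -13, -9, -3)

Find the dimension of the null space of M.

0

Row reduce to echelon form.
R2 ← R2 + (7/4)·R1: [0, -21/2, -25/2, -23/2]
R3 ← R3 + (7/4)·R1: [0, 3/2, -1/2, 1/2]
R5 ← R5 − (1/2)·R1: [0, -10, -8, -6]
R3 ← R3 + (1/7)·R2: [0, 0, -16/7, -8/7]
R4 ← R4 − (2/7)·R2: [0, 0, 4/7, 2/7]
R5 ← R5 − (20/21)·R2: [0, 0, 82/21, 104/21]
R4 ← R4 + (1/4)·R3: [0, 0, 0, 0]
R5 ← R5 + (41/24)·R3: [0, 0, 0, 3]
Swap R4 ↔ R5
4 nonzero rows, so rank(M) = 4.
M has 4 columns; by rank–nullity, nullity = 4 − 4 = 0.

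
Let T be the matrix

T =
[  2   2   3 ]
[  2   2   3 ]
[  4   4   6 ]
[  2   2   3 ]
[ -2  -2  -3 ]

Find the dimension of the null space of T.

2

Row reduce to echelon form.
R2 ← R2 − R1: [0, 0, 0]
R3 ← R3 − (2)·R1: [0, 0, 0]
R4 ← R4 − R1: [0, 0, 0]
R5 ← R5 + R1: [0, 0, 0]
1 nonzero row, so rank(T) = 1.
T has 3 columns; by rank–nullity, nullity = 3 − 1 = 2.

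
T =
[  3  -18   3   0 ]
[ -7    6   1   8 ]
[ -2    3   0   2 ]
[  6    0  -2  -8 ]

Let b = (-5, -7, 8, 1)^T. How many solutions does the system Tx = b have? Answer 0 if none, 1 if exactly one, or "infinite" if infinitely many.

0

Row reduce the augmented matrix [T | b].
R2 ← R2 + (7/3)·R1: [0, -36, 8, 8, -56/3]
R3 ← R3 + (2/3)·R1: [0, -9, 2, 2, 14/3]
R4 ← R4 − (2)·R1: [0, 36, -8, -8, 11]
R3 ← R3 − (1/4)·R2: [0, 0, 0, 0, 28/3]
R4 ← R4 + R2: [0, 0, 0, 0, -23/3]
R4 ← R4 + (23/28)·R3: [0, 0, 0, 0, 0]
The echelon form has 3 nonzero rows; the last pivot sits in the augmented column, so rank(T) = 2 but rank([T|b]) = 3.
Since the ranks differ, the system is inconsistent.
It has no solutions.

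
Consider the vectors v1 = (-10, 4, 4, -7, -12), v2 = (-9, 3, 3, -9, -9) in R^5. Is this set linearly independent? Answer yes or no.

Form the matrix with these vectors as rows and row reduce.
R2 ← R2 − (9/10)·R1: [0, -3/5, -3/5, -27/10, 9/5]
2 nonzero rows, so the 2 vectors span a space of dimension 2.
Since 2 = 2, the vectors are linearly independent.

yes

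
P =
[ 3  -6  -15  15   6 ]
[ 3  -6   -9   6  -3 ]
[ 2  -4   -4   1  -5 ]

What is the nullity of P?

Row reduce to echelon form.
R2 ← R2 − R1: [0, 0, 6, -9, -9]
R3 ← R3 − (2/3)·R1: [0, 0, 6, -9, -9]
R3 ← R3 − R2: [0, 0, 0, 0, 0]
2 nonzero rows, so rank(P) = 2.
P has 5 columns; by rank–nullity, nullity = 5 − 2 = 3.

3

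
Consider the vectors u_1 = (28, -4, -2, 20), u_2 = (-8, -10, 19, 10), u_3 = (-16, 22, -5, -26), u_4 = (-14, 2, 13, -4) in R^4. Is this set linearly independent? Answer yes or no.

no

Form the matrix with these vectors as rows and row reduce.
R2 ← R2 + (2/7)·R1: [0, -78/7, 129/7, 110/7]
R3 ← R3 + (4/7)·R1: [0, 138/7, -43/7, -102/7]
R4 ← R4 + (1/2)·R1: [0, 0, 12, 6]
R3 ← R3 + (23/13)·R2: [0, 0, 344/13, 172/13]
R4 ← R4 − (39/86)·R3: [0, 0, 0, 0]
3 nonzero rows, so the 4 vectors span a space of dimension 3.
Since 3 < 4, the vectors are linearly dependent.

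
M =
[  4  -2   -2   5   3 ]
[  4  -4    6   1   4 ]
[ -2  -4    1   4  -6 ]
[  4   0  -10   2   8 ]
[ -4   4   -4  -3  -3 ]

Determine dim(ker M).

Row reduce to echelon form.
R2 ← R2 − R1: [0, -2, 8, -4, 1]
R3 ← R3 + (1/2)·R1: [0, -5, 0, 13/2, -9/2]
R4 ← R4 − R1: [0, 2, -8, -3, 5]
R5 ← R5 + R1: [0, 2, -6, 2, 0]
R3 ← R3 − (5/2)·R2: [0, 0, -20, 33/2, -7]
R4 ← R4 + R2: [0, 0, 0, -7, 6]
R5 ← R5 + R2: [0, 0, 2, -2, 1]
R5 ← R5 + (1/10)·R3: [0, 0, 0, -7/20, 3/10]
R5 ← R5 − (1/20)·R4: [0, 0, 0, 0, 0]
4 nonzero rows, so rank(M) = 4.
M has 5 columns; by rank–nullity, nullity = 5 − 4 = 1.

1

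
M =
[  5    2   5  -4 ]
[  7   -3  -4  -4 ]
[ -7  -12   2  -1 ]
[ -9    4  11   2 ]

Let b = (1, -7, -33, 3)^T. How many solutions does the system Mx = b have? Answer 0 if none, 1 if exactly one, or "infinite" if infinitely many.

Row reduce the augmented matrix [M | b].
R2 ← R2 − (7/5)·R1: [0, -29/5, -11, 8/5, -42/5]
R3 ← R3 + (7/5)·R1: [0, -46/5, 9, -33/5, -158/5]
R4 ← R4 + (9/5)·R1: [0, 38/5, 20, -26/5, 24/5]
R3 ← R3 − (46/29)·R2: [0, 0, 767/29, -265/29, -530/29]
R4 ← R4 + (38/29)·R2: [0, 0, 162/29, -90/29, -180/29]
R4 ← R4 − (162/767)·R3: [0, 0, 0, -900/767, -1800/767]
The echelon form has 4 nonzero rows, and every pivot lies in the first 4 columns, so rank(M) = rank([M|b]) = 4.
The system is consistent.
rank = 4 = number of unknowns, so the solution is unique.

1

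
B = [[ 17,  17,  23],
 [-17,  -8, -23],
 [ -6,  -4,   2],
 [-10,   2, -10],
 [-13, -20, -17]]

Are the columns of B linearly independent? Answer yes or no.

yes

Row reduce B to echelon form.
R2 ← R2 + R1: [0, 9, 0]
R3 ← R3 + (6/17)·R1: [0, 2, 172/17]
R4 ← R4 + (10/17)·R1: [0, 12, 60/17]
R5 ← R5 + (13/17)·R1: [0, -7, 10/17]
R3 ← R3 − (2/9)·R2: [0, 0, 172/17]
R4 ← R4 − (4/3)·R2: [0, 0, 60/17]
R5 ← R5 + (7/9)·R2: [0, 0, 10/17]
R4 ← R4 − (15/43)·R3: [0, 0, 0]
R5 ← R5 − (5/86)·R3: [0, 0, 0]
3 pivots among 3 columns.
Every column is a pivot column, so the columns are linearly independent.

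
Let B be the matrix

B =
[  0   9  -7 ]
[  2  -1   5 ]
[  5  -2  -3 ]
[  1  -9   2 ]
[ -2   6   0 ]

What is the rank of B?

Row reduce to echelon form.
Swap R1 ↔ R2
R3 ← R3 − (5/2)·R1: [0, 1/2, -31/2]
R4 ← R4 − (1/2)·R1: [0, -17/2, -1/2]
R5 ← R5 + R1: [0, 5, 5]
R3 ← R3 − (1/18)·R2: [0, 0, -136/9]
R4 ← R4 + (17/18)·R2: [0, 0, -64/9]
R5 ← R5 − (5/9)·R2: [0, 0, 80/9]
R4 ← R4 − (8/17)·R3: [0, 0, 0]
R5 ← R5 + (10/17)·R3: [0, 0, 0]
Echelon form has 3 nonzero rows, so rank(B) = 3.

3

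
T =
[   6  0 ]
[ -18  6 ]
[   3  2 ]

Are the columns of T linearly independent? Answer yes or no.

yes

Row reduce T to echelon form.
R2 ← R2 + (3)·R1: [0, 6]
R3 ← R3 − (1/2)·R1: [0, 2]
R3 ← R3 − (1/3)·R2: [0, 0]
2 pivots among 2 columns.
Every column is a pivot column, so the columns are linearly independent.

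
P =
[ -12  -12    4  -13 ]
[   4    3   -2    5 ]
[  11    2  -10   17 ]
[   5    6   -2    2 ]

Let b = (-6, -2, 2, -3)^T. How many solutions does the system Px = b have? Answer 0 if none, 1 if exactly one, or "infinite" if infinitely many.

0

Row reduce the augmented matrix [P | b].
R2 ← R2 + (1/3)·R1: [0, -1, -2/3, 2/3, -4]
R3 ← R3 + (11/12)·R1: [0, -9, -19/3, 61/12, -7/2]
R4 ← R4 + (5/12)·R1: [0, 1, -1/3, -41/12, -11/2]
R3 ← R3 − (9)·R2: [0, 0, -1/3, -11/12, 65/2]
R4 ← R4 + R2: [0, 0, -1, -11/4, -19/2]
R4 ← R4 − (3)·R3: [0, 0, 0, 0, -107]
The echelon form has 4 nonzero rows; the last pivot sits in the augmented column, so rank(P) = 3 but rank([P|b]) = 4.
Since the ranks differ, the system is inconsistent.
It has no solutions.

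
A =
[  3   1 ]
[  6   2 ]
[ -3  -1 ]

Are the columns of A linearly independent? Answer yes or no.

Row reduce A to echelon form.
R2 ← R2 − (2)·R1: [0, 0]
R3 ← R3 + R1: [0, 0]
1 pivot among 2 columns.
Only 1 < 2 pivot columns, so the columns are linearly dependent.

no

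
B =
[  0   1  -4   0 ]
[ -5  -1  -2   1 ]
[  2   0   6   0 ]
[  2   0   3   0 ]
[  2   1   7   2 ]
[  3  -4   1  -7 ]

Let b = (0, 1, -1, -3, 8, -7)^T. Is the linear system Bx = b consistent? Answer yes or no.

Row reduce the augmented matrix [B | b].
Swap R1 ↔ R2
R3 ← R3 + (2/5)·R1: [0, -2/5, 26/5, 2/5, -3/5]
R4 ← R4 + (2/5)·R1: [0, -2/5, 11/5, 2/5, -13/5]
R5 ← R5 + (2/5)·R1: [0, 3/5, 31/5, 12/5, 42/5]
R6 ← R6 + (3/5)·R1: [0, -23/5, -1/5, -32/5, -32/5]
R3 ← R3 + (2/5)·R2: [0, 0, 18/5, 2/5, -3/5]
R4 ← R4 + (2/5)·R2: [0, 0, 3/5, 2/5, -13/5]
R5 ← R5 − (3/5)·R2: [0, 0, 43/5, 12/5, 42/5]
R6 ← R6 + (23/5)·R2: [0, 0, -93/5, -32/5, -32/5]
R4 ← R4 − (1/6)·R3: [0, 0, 0, 1/3, -5/2]
R5 ← R5 − (43/18)·R3: [0, 0, 0, 13/9, 59/6]
R6 ← R6 + (31/6)·R3: [0, 0, 0, -13/3, -19/2]
R5 ← R5 − (13/3)·R4: [0, 0, 0, 0, 62/3]
R6 ← R6 + (13)·R4: [0, 0, 0, 0, -42]
R6 ← R6 + (63/31)·R5: [0, 0, 0, 0, 0]
The echelon form has 5 nonzero rows; the last pivot sits in the augmented column, so rank(B) = 4 but rank([B|b]) = 5.
Since the ranks differ, the system is inconsistent.

no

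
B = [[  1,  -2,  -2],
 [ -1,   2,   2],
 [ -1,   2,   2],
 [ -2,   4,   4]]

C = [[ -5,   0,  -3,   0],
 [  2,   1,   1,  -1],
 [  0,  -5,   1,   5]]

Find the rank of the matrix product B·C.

First compute BC:
[[ -9,   8,  -7,  -8],
 [  9,  -8,   7,   8],
 [  9,  -8,   7,   8],
 [ 18, -16,  14,  16]]
Now row reduce the product.
R2 ← R2 + R1: [0, 0, 0, 0]
R3 ← R3 + R1: [0, 0, 0, 0]
R4 ← R4 + (2)·R1: [0, 0, 0, 0]
1 nonzero row, so rank(BC) = 1.

1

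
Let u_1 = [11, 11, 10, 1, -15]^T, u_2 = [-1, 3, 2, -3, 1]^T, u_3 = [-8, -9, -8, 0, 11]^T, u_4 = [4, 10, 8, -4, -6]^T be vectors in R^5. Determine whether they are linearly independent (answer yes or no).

no

Form the matrix with these vectors as rows and row reduce.
R2 ← R2 + (1/11)·R1: [0, 4, 32/11, -32/11, -4/11]
R3 ← R3 + (8/11)·R1: [0, -1, -8/11, 8/11, 1/11]
R4 ← R4 − (4/11)·R1: [0, 6, 48/11, -48/11, -6/11]
R3 ← R3 + (1/4)·R2: [0, 0, 0, 0, 0]
R4 ← R4 − (3/2)·R2: [0, 0, 0, 0, 0]
2 nonzero rows, so the 4 vectors span a space of dimension 2.
Since 2 < 4, the vectors are linearly dependent.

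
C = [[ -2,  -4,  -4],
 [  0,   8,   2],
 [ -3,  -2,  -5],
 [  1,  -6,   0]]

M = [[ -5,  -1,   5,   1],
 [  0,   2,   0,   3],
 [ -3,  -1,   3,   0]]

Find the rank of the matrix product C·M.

2

First compute CM:
[[ 22,  -2, -22, -14],
 [ -6,  14,   6,  24],
 [ 30,   4, -30,  -9],
 [ -5, -13,   5, -17]]
Now row reduce the product.
R2 ← R2 + (3/11)·R1: [0, 148/11, 0, 222/11]
R3 ← R3 − (15/11)·R1: [0, 74/11, 0, 111/11]
R4 ← R4 + (5/22)·R1: [0, -148/11, 0, -222/11]
R3 ← R3 − (1/2)·R2: [0, 0, 0, 0]
R4 ← R4 + R2: [0, 0, 0, 0]
2 nonzero rows, so rank(CM) = 2.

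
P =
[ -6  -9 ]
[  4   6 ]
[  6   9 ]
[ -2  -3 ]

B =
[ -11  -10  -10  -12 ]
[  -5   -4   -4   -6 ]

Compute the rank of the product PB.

First compute PB:
[[111,  96,  96, 126],
 [-74, -64, -64, -84],
 [-111, -96, -96, -126],
 [ 37,  32,  32,  42]]
Now row reduce the product.
R2 ← R2 + (2/3)·R1: [0, 0, 0, 0]
R3 ← R3 + R1: [0, 0, 0, 0]
R4 ← R4 − (1/3)·R1: [0, 0, 0, 0]
1 nonzero row, so rank(PB) = 1.

1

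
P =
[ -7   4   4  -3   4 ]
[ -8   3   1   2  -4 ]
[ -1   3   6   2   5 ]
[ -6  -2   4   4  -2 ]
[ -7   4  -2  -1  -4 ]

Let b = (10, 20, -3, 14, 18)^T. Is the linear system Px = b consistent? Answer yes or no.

Row reduce the augmented matrix [P | b].
R2 ← R2 − (8/7)·R1: [0, -11/7, -25/7, 38/7, -60/7, 60/7]
R3 ← R3 − (1/7)·R1: [0, 17/7, 38/7, 17/7, 31/7, -31/7]
R4 ← R4 − (6/7)·R1: [0, -38/7, 4/7, 46/7, -38/7, 38/7]
R5 ← R5 − R1: [0, 0, -6, 2, -8, 8]
R3 ← R3 + (17/11)·R2: [0, 0, -1/11, 119/11, -97/11, 97/11]
R4 ← R4 − (38/11)·R2: [0, 0, 142/11, -134/11, 266/11, -266/11]
R4 ← R4 + (142)·R3: [0, 0, 0, 1524, -1228, 1228]
R5 ← R5 − (66)·R3: [0, 0, 0, -712, 574, -574]
R5 ← R5 + (178/381)·R4: [0, 0, 0, 0, 110/381, -110/381]
The echelon form has 5 nonzero rows, and every pivot lies in the first 5 columns, so rank(P) = rank([P|b]) = 5.
The system is consistent.

yes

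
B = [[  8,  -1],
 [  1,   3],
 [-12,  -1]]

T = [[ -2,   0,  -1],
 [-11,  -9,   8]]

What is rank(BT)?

First compute BT:
[[ -5,   9, -16],
 [-35, -27,  23],
 [ 35,   9,   4]]
Now row reduce the product.
R2 ← R2 − (7)·R1: [0, -90, 135]
R3 ← R3 + (7)·R1: [0, 72, -108]
R3 ← R3 + (4/5)·R2: [0, 0, 0]
2 nonzero rows, so rank(BT) = 2.

2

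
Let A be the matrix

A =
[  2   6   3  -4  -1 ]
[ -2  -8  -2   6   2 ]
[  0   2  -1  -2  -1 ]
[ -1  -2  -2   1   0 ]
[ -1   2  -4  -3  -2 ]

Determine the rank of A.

2

Row reduce to echelon form.
R2 ← R2 + R1: [0, -2, 1, 2, 1]
R4 ← R4 + (1/2)·R1: [0, 1, -1/2, -1, -1/2]
R5 ← R5 + (1/2)·R1: [0, 5, -5/2, -5, -5/2]
R3 ← R3 + R2: [0, 0, 0, 0, 0]
R4 ← R4 + (1/2)·R2: [0, 0, 0, 0, 0]
R5 ← R5 + (5/2)·R2: [0, 0, 0, 0, 0]
Echelon form has 2 nonzero rows, so rank(A) = 2.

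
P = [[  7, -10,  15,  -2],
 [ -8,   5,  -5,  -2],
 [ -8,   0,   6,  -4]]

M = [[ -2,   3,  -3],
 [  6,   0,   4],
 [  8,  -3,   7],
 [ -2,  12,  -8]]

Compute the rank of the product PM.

2

First compute PM:
[[ 50, -48,  60],
 [ 10, -33,  25],
 [ 72, -90,  98]]
Now row reduce the product.
R2 ← R2 − (1/5)·R1: [0, -117/5, 13]
R3 ← R3 − (36/25)·R1: [0, -522/25, 58/5]
R3 ← R3 − (58/65)·R2: [0, 0, 0]
2 nonzero rows, so rank(PM) = 2.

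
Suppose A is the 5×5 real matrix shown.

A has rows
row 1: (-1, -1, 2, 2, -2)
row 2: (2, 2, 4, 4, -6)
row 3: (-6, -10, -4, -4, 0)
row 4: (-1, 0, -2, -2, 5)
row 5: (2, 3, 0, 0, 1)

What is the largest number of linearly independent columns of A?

Row reduce to echelon form.
R2 ← R2 + (2)·R1: [0, 0, 8, 8, -10]
R3 ← R3 − (6)·R1: [0, -4, -16, -16, 12]
R4 ← R4 − R1: [0, 1, -4, -4, 7]
R5 ← R5 + (2)·R1: [0, 1, 4, 4, -3]
Swap R2 ↔ R3
R4 ← R4 + (1/4)·R2: [0, 0, -8, -8, 10]
R5 ← R5 + (1/4)·R2: [0, 0, 0, 0, 0]
R4 ← R4 + R3: [0, 0, 0, 0, 0]
Echelon form has 3 nonzero rows, so rank(A) = 3.
The rank gives the maximum number of linearly independent columns: 3.

3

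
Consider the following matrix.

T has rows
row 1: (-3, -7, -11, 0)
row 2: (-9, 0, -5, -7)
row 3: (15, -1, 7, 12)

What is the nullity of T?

Row reduce to echelon form.
R2 ← R2 − (3)·R1: [0, 21, 28, -7]
R3 ← R3 + (5)·R1: [0, -36, -48, 12]
R3 ← R3 + (12/7)·R2: [0, 0, 0, 0]
2 nonzero rows, so rank(T) = 2.
T has 4 columns; by rank–nullity, nullity = 4 − 2 = 2.

2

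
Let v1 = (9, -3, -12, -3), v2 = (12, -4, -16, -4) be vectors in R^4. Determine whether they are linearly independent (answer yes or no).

Form the matrix with these vectors as rows and row reduce.
R2 ← R2 − (4/3)·R1: [0, 0, 0, 0]
1 nonzero row, so the 2 vectors span a space of dimension 1.
Since 1 < 2, the vectors are linearly dependent.

no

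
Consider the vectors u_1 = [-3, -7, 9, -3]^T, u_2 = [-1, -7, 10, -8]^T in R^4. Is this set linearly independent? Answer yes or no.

Form the matrix with these vectors as rows and row reduce.
R2 ← R2 − (1/3)·R1: [0, -14/3, 7, -7]
2 nonzero rows, so the 2 vectors span a space of dimension 2.
Since 2 = 2, the vectors are linearly independent.

yes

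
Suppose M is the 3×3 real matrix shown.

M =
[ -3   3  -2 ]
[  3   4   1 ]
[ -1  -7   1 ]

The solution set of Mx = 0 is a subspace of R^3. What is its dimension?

Row reduce to echelon form.
R2 ← R2 + R1: [0, 7, -1]
R3 ← R3 − (1/3)·R1: [0, -8, 5/3]
R3 ← R3 + (8/7)·R2: [0, 0, 11/21]
3 nonzero rows, so rank(M) = 3.
M has 3 columns; by rank–nullity, nullity = 3 − 3 = 0.

0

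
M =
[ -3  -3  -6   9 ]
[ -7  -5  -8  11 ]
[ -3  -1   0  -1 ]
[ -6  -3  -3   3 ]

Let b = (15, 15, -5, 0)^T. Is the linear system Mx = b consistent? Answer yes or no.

yes

Row reduce the augmented matrix [M | b].
R2 ← R2 − (7/3)·R1: [0, 2, 6, -10, -20]
R3 ← R3 − R1: [0, 2, 6, -10, -20]
R4 ← R4 − (2)·R1: [0, 3, 9, -15, -30]
R3 ← R3 − R2: [0, 0, 0, 0, 0]
R4 ← R4 − (3/2)·R2: [0, 0, 0, 0, 0]
The echelon form has 2 nonzero rows, and every pivot lies in the first 4 columns, so rank(M) = rank([M|b]) = 2.
The system is consistent.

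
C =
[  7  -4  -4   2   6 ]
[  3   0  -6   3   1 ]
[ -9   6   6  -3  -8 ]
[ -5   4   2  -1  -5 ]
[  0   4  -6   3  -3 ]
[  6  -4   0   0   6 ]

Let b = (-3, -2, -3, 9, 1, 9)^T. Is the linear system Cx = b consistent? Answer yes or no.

no

Row reduce the augmented matrix [C | b].
R2 ← R2 − (3/7)·R1: [0, 12/7, -30/7, 15/7, -11/7, -5/7]
R3 ← R3 + (9/7)·R1: [0, 6/7, 6/7, -3/7, -2/7, -48/7]
R4 ← R4 + (5/7)·R1: [0, 8/7, -6/7, 3/7, -5/7, 48/7]
R6 ← R6 − (6/7)·R1: [0, -4/7, 24/7, -12/7, 6/7, 81/7]
R3 ← R3 − (1/2)·R2: [0, 0, 3, -3/2, 1/2, -13/2]
R4 ← R4 − (2/3)·R2: [0, 0, 2, -1, 1/3, 22/3]
R5 ← R5 − (7/3)·R2: [0, 0, 4, -2, 2/3, 8/3]
R6 ← R6 + (1/3)·R2: [0, 0, 2, -1, 1/3, 34/3]
R4 ← R4 − (2/3)·R3: [0, 0, 0, 0, 0, 35/3]
R5 ← R5 − (4/3)·R3: [0, 0, 0, 0, 0, 34/3]
R6 ← R6 − (2/3)·R3: [0, 0, 0, 0, 0, 47/3]
R5 ← R5 − (34/35)·R4: [0, 0, 0, 0, 0, 0]
R6 ← R6 − (47/35)·R4: [0, 0, 0, 0, 0, 0]
The echelon form has 4 nonzero rows; the last pivot sits in the augmented column, so rank(C) = 3 but rank([C|b]) = 4.
Since the ranks differ, the system is inconsistent.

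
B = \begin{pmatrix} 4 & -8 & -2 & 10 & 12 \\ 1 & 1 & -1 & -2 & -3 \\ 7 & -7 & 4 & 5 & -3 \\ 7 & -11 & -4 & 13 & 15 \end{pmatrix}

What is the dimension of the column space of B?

3

Row reduce to echelon form.
R2 ← R2 − (1/4)·R1: [0, 3, -1/2, -9/2, -6]
R3 ← R3 − (7/4)·R1: [0, 7, 15/2, -25/2, -24]
R4 ← R4 − (7/4)·R1: [0, 3, -1/2, -9/2, -6]
R3 ← R3 − (7/3)·R2: [0, 0, 26/3, -2, -10]
R4 ← R4 − R2: [0, 0, 0, 0, 0]
Echelon form has 3 nonzero rows, so rank(B) = 3.
The column space has dimension equal to the rank: 3.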